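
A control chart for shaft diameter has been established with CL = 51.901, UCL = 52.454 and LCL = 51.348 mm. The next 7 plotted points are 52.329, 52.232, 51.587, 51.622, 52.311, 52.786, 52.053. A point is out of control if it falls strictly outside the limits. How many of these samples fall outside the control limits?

Compare each point to [51.348, 52.454]: sample 6 = 52.786 > UCL.

1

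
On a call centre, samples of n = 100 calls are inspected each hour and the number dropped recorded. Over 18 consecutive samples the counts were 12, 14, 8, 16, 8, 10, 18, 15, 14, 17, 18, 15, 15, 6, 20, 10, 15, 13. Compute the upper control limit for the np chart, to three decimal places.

23.825

p̄ = Σdᵢ / (k·n) = 244 / (18 × 100) = 0.13556
UCL = np̄ + 3·√(np̄(1−p̄)) = 13.5556 + 3 × √(13.5556×0.86444) = 13.5556 + 3 × 3.4232 = 23.8250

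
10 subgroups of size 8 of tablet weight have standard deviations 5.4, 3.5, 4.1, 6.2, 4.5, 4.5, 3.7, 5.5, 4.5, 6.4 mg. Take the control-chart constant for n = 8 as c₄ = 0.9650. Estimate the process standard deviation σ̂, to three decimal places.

5.005

s̄ = (5.4 + 3.5 + 4.1 + 6.2 + 4.5 + 4.5 + 3.7 + 5.5 + 4.5 + 6.4) / 10 = 4.8300
σ̂ = s̄ / c₄ = 4.8300 / 0.9650 = 5.0052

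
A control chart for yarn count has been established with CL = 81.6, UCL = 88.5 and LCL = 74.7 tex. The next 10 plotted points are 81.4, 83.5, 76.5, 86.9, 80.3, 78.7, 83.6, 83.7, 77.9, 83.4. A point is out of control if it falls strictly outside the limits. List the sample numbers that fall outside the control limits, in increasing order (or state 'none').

All 10 points lie within [74.7, 88.5].

none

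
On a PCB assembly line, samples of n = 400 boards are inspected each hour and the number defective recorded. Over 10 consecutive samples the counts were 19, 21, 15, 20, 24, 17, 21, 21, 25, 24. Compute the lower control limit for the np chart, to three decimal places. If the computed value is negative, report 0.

p̄ = Σdᵢ / (k·n) = 207 / (10 × 400) = 0.05175
LCL = np̄ − 3·√(np̄(1−p̄)) = 20.7000 − 3 × 4.4304 = 7.4087

7.409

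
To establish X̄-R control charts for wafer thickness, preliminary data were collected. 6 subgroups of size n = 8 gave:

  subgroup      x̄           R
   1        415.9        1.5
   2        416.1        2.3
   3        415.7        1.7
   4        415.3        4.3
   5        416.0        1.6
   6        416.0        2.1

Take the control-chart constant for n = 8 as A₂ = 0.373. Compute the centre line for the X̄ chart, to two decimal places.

415.83

X̄̄ = (415.9 + 416.1 + 415.7 + 415.3 + 416.0 + 416.0) / 6 = 2495.0000 / 6 = 415.8333
CL = X̄̄ = 415.8333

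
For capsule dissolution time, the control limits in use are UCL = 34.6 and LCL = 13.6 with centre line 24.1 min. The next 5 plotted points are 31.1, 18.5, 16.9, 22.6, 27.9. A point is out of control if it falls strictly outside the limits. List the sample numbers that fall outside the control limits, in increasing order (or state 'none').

none

All 5 points lie within [13.6, 34.6].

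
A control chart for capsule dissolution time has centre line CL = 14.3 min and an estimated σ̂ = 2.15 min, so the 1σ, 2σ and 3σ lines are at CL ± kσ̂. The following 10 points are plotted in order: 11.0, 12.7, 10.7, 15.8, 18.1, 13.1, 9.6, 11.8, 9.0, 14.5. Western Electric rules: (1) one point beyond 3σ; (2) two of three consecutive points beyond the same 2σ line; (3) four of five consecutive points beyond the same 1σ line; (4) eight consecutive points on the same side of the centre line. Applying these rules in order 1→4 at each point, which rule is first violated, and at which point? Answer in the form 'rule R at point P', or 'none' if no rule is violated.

rule 2 at point 9

Zone of each point (C = within 1σ̂, B = 1σ̂–2σ̂, A = 2σ̂–3σ̂, * = beyond 3σ̂; sign = side of CL): 1:-B, 2:-C, 3:-B, 4:+C, 5:+B, 6:-C, 7:-A, 8:-B, 9:-A, 10:+C
Rule 2 (two of three consecutive points beyond the same 2σ limit) is satisfied at point 9.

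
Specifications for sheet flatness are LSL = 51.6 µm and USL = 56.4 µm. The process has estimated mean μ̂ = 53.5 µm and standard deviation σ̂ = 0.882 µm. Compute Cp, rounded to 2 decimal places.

0.91

Cp = (USL − LSL) / (6σ̂) = (56.4 − 51.6) / (6 × 0.882) = 4.8000 / 5.2920 = 0.9070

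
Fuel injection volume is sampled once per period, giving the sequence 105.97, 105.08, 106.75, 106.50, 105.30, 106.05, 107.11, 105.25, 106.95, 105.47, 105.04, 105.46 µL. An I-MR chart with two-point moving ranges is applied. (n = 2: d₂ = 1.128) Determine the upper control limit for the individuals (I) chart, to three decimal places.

108.742

X̄ = (105.97 + 105.08 + 106.75 + 106.50 + 105.30 + 106.05 + 107.11 + 105.25 + 106.95 + 105.47 + 105.04 + 105.46) / 12 = 105.9108
Moving ranges: 0.89, 1.67, 0.25, 1.20, 0.75, 1.06, 1.86, 1.70, 1.48, 0.43, 0.42; M̄R̄ = 11.7100 / 11 = 1.0645
UCL = X̄ + 3·M̄R̄/d₂ = 105.9108 + 3 × 1.0645 / 1.128 = 108.7421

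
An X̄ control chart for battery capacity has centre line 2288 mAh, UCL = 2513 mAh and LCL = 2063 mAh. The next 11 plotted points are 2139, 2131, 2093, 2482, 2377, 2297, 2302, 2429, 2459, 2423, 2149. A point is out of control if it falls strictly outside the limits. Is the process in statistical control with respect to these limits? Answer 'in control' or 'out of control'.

in control

All 11 points lie within [2063, 2513].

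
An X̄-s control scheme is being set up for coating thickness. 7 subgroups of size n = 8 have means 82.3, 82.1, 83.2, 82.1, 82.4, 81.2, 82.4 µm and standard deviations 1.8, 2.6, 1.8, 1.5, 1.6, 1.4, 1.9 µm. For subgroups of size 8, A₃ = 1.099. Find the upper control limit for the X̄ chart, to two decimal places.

X̄̄ = (82.3 + 82.1 + 83.2 + 82.1 + 82.4 + 81.2 + 82.4) / 7 = 82.2429
s̄ = (1.8 + 2.6 + 1.8 + 1.5 + 1.6 + 1.4 + 1.9) / 7 = 1.8000
UCL = X̄̄ + A₃·s̄ = 82.2429 + 1.099 × 1.8000 = 84.2211

84.22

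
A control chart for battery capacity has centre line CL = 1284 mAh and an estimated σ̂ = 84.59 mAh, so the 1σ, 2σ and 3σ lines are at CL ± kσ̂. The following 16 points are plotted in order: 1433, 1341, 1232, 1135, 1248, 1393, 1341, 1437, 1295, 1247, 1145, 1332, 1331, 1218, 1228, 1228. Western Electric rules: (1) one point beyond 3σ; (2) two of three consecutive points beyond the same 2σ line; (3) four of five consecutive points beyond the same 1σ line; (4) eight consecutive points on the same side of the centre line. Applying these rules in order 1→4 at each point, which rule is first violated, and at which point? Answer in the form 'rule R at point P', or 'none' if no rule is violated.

Zone of each point (C = within 1σ̂, B = 1σ̂–2σ̂, A = 2σ̂–3σ̂, * = beyond 3σ̂; sign = side of CL): 1:+B, 2:+C, 3:-C, 4:-B, 5:-C, 6:+B, 7:+C, 8:+B, 9:+C, 10:-C, 11:-B, 12:+C, 13:+C, 14:-C, 15:-C, 16:-C
No rule fires across all 16 points.

none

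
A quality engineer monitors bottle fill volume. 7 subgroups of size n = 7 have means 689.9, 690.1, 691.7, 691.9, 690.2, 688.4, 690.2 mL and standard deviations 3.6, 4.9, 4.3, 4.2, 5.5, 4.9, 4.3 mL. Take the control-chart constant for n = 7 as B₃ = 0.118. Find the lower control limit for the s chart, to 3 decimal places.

0.534

s̄ = (3.6 + 4.9 + 4.3 + 4.2 + 5.5 + 4.9 + 4.3) / 7 = 4.5286
LCL_s = B₃·s̄ = 0.118 × 4.5286 = 0.5344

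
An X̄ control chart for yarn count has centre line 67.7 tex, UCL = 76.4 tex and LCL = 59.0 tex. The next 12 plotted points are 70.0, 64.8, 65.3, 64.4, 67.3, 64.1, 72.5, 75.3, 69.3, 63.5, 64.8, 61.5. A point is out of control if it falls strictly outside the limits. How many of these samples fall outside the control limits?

0

All 12 points lie within [59.0, 76.4].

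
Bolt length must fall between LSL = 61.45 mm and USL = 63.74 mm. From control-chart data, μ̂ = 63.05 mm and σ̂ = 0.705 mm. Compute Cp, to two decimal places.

0.54

Cp = (USL − LSL) / (6σ̂) = (63.74 − 61.45) / (6 × 0.705) = 2.2900 / 4.2300 = 0.5414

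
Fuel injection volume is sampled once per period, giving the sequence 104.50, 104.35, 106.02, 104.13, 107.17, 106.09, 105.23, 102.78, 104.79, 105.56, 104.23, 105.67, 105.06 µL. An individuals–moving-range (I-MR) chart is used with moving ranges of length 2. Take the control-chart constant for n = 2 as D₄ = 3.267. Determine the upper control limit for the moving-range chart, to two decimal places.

Moving ranges: 0.15, 1.67, 1.89, 3.04, 1.08, 0.86, 2.45, 2.01, 0.77, 1.33, 1.44, 0.61; M̄R̄ = 17.3000 / 12 = 1.4417
UCL_MR = D₄·M̄R̄ = 3.267 × 1.4417 = 4.7099

4.71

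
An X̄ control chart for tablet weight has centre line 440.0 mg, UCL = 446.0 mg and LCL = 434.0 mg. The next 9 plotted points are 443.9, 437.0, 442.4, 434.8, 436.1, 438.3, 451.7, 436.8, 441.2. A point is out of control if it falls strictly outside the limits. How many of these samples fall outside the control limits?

1

Compare each point to [434.0, 446.0]: sample 7 = 451.7 > UCL.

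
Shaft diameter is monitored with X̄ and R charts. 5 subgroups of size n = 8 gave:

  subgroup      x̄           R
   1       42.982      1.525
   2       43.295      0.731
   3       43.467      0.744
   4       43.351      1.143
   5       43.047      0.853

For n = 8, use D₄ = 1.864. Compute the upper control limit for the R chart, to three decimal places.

1.863

R̄ = (1.525 + 0.731 + 0.744 + 1.143 + 0.853) / 5 = 4.9960 / 5 = 0.9992
UCL_R = D₄·R̄ = 1.864 × 0.9992 = 1.8625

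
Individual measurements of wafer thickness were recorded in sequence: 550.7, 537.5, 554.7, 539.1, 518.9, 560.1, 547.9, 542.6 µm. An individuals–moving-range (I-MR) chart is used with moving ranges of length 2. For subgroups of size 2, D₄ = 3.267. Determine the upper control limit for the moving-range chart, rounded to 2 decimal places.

Moving ranges: 13.2, 17.2, 15.6, 20.2, 41.2, 12.2, 5.3; M̄R̄ = 124.9000 / 7 = 17.8429
UCL_MR = D₄·M̄R̄ = 3.267 × 17.8429 = 58.2926

58.29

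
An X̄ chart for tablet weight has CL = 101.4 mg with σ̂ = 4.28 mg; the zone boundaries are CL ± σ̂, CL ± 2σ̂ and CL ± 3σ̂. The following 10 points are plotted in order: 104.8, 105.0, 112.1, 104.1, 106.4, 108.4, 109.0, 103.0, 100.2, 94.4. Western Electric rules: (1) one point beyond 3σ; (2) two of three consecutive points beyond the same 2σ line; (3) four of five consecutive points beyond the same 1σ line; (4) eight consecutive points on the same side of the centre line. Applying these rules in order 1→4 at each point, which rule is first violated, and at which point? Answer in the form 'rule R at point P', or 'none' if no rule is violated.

rule 3 at point 7

Zone of each point (C = within 1σ̂, B = 1σ̂–2σ̂, A = 2σ̂–3σ̂, * = beyond 3σ̂; sign = side of CL): 1:+C, 2:+C, 3:+A, 4:+C, 5:+B, 6:+B, 7:+B, 8:+C, 9:-C, 10:-B
Rule 3 (four of five consecutive points beyond the same 1σ limit) is satisfied at point 7.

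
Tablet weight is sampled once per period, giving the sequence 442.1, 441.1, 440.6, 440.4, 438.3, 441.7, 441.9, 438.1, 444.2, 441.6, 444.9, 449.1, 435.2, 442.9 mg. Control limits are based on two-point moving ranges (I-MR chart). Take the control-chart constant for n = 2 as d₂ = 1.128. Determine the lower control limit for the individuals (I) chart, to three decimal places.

431.554

X̄ = (442.1 + 441.1 + 440.6 + 440.4 + 438.3 + 441.7 + 441.9 + 438.1 + 444.2 + 441.6 + 444.9 + 449.1 + 435.2 + 442.9) / 14 = 441.5786
Moving ranges: 1.0, 0.5, 0.2, 2.1, 3.4, 0.2, 3.8, 6.1, 2.6, 3.3, 4.2, 13.9, 7.7; M̄R̄ = 49.0000 / 13 = 3.7692
LCL = X̄ − 3·M̄R̄/d₂ = 441.5786 − 3 × 3.7692 / 1.128 = 431.5540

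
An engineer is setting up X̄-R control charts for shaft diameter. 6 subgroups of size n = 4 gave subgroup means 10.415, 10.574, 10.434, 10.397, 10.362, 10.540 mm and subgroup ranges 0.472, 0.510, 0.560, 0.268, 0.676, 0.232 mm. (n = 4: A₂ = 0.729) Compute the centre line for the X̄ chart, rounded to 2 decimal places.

10.45

X̄̄ = (10.415 + 10.574 + 10.434 + 10.397 + 10.362 + 10.540) / 6 = 62.7220 / 6 = 10.4537
CL = X̄̄ = 10.4537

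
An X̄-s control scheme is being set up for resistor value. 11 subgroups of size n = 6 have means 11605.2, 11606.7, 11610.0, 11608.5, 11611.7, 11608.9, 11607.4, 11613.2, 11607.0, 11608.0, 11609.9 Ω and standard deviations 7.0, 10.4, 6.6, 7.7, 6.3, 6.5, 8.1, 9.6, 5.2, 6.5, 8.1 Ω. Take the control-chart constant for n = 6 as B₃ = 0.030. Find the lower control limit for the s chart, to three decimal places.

0.224

s̄ = (7.0 + 10.4 + 6.6 + 7.7 + 6.3 + 6.5 + 8.1 + 9.6 + 5.2 + 6.5 + 8.1) / 11 = 7.4545
LCL_s = B₃·s̄ = 0.030 × 7.4545 = 0.2236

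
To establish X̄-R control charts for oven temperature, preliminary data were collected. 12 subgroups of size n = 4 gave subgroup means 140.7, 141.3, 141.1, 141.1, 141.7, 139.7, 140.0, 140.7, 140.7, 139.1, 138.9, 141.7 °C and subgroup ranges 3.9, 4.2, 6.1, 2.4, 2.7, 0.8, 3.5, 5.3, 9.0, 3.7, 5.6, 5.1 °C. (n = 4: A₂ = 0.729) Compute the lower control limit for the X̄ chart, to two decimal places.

137.38

X̄̄ = (140.7 + 141.3 + 141.1 + 141.1 + 141.7 + 139.7 + 140.0 + 140.7 + 140.7 + 139.1 + 138.9 + 141.7) / 12 = 1686.7000 / 12 = 140.5583
R̄ = (3.9 + 4.2 + 6.1 + 2.4 + 2.7 + 0.8 + 3.5 + 5.3 + 9.0 + 3.7 + 5.6 + 5.1) / 12 = 52.3000 / 12 = 4.3583
LCL = X̄̄ − A₂·R̄ = 140.5583 − 0.729 × 4.3583 = 137.3811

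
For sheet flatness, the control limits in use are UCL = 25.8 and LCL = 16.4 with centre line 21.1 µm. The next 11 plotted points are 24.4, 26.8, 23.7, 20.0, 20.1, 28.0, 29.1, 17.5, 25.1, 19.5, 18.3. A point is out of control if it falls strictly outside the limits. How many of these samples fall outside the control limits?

Compare each point to [16.4, 25.8]: sample 2 = 26.8 > UCL; sample 6 = 28.0 > UCL; sample 7 = 29.1 > UCL.

3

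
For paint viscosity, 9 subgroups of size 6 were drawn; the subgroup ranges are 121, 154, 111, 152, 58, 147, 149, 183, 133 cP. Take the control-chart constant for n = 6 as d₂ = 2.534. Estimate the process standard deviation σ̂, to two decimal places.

R̄ = (121 + 154 + 111 + 152 + 58 + 147 + 149 + 183 + 133) / 9 = 134.2222
σ̂ = R̄ / d₂ = 134.2222 / 2.534 = 52.9685

52.97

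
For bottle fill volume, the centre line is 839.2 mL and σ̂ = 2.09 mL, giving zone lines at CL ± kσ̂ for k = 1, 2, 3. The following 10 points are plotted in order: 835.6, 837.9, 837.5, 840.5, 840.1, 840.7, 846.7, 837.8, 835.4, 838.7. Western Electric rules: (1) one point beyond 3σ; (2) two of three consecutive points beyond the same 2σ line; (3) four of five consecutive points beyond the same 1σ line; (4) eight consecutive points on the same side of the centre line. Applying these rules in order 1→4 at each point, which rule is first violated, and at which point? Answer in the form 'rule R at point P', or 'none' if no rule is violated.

rule 1 at point 7

Zone of each point (C = within 1σ̂, B = 1σ̂–2σ̂, A = 2σ̂–3σ̂, * = beyond 3σ̂; sign = side of CL): 1:-B, 2:-C, 3:-C, 4:+C, 5:+C, 6:+C, 7:+*, 8:-C, 9:-B, 10:-C
Rule 1 (one point beyond the 3σ limits) is satisfied at point 7.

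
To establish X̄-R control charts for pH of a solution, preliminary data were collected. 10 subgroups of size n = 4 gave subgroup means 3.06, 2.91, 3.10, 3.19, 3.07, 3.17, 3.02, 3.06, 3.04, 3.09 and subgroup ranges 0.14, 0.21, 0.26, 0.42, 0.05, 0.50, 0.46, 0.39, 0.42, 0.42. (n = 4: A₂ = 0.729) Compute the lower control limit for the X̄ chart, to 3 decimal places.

X̄̄ = (3.06 + 2.91 + 3.10 + 3.19 + 3.07 + 3.17 + 3.02 + 3.06 + 3.04 + 3.09) / 10 = 30.7100 / 10 = 3.0710
R̄ = (0.14 + 0.21 + 0.26 + 0.42 + 0.05 + 0.50 + 0.46 + 0.39 + 0.42 + 0.42) / 10 = 3.2700 / 10 = 0.3270
LCL = X̄̄ − A₂·R̄ = 3.0710 − 0.729 × 0.3270 = 2.8326

2.833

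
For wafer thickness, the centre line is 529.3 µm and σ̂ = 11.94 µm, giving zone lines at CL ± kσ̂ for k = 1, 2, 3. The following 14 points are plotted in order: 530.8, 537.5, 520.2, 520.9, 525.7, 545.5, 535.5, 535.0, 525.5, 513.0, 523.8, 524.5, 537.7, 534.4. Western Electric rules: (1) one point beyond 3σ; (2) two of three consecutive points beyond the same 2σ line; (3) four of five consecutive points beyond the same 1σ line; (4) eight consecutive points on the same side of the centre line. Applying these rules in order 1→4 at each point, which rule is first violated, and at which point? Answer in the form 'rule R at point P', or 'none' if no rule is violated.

Zone of each point (C = within 1σ̂, B = 1σ̂–2σ̂, A = 2σ̂–3σ̂, * = beyond 3σ̂; sign = side of CL): 1:+C, 2:+C, 3:-C, 4:-C, 5:-C, 6:+B, 7:+C, 8:+C, 9:-C, 10:-B, 11:-C, 12:-C, 13:+C, 14:+C
No rule fires across all 14 points.

none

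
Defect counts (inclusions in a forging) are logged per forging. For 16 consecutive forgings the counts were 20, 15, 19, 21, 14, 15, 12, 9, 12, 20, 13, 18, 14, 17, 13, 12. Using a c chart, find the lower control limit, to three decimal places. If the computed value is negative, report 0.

3.535

c̄ = (20 + 15 + 19 + 21 + 14 + 15 + 12 + 9 + 12 + 20 + 13 + 18 + 14 + 17 + 13 + 12) / 16 = 244 / 16 = 15.2500
LCL = c̄ − 3√c̄ = 15.2500 − 3 × 3.9051 = 3.5346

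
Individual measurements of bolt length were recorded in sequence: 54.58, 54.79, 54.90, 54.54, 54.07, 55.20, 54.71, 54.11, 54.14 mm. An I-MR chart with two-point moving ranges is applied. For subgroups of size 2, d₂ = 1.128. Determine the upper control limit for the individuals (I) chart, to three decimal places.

55.690

X̄ = (54.58 + 54.79 + 54.90 + 54.54 + 54.07 + 55.20 + 54.71 + 54.11 + 54.14) / 9 = 54.5600
Moving ranges: 0.21, 0.11, 0.36, 0.47, 1.13, 0.49, 0.60, 0.03; M̄R̄ = 3.4000 / 8 = 0.4250
UCL = X̄ + 3·M̄R̄/d₂ = 54.5600 + 3 × 0.4250 / 1.128 = 55.6903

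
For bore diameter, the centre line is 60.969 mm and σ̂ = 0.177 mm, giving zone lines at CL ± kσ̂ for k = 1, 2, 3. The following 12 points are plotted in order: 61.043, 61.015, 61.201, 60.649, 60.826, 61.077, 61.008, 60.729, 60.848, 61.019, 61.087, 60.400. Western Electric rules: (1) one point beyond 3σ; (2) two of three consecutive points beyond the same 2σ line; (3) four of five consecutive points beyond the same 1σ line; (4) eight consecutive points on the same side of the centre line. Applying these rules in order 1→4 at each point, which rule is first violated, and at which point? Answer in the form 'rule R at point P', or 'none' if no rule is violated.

Zone of each point (C = within 1σ̂, B = 1σ̂–2σ̂, A = 2σ̂–3σ̂, * = beyond 3σ̂; sign = side of CL): 1:+C, 2:+C, 3:+B, 4:-B, 5:-C, 6:+C, 7:+C, 8:-B, 9:-C, 10:+C, 11:+C, 12:-*
Rule 1 (one point beyond the 3σ limits) is satisfied at point 12.

rule 1 at point 12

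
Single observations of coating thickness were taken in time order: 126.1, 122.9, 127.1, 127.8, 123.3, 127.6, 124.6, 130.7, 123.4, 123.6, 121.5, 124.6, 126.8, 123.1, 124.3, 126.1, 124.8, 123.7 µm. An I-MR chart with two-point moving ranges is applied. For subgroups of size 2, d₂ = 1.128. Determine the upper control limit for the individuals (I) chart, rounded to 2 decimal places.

132.93

X̄ = (126.1 + 122.9 + 127.1 + 127.8 + 123.3 + 127.6 + 124.6 + 130.7 + 123.4 + 123.6 + 121.5 + 124.6 + 126.8 + 123.1 + 124.3 + 126.1 + 124.8 + 123.7) / 18 = 125.1111
Moving ranges: 3.2, 4.2, 0.7, 4.5, 4.3, 3.0, 6.1, 7.3, 0.2, 2.1, 3.1, 2.2, 3.7, 1.2, 1.8, 1.3, 1.1; M̄R̄ = 50.0000 / 17 = 2.9412
UCL = X̄ + 3·M̄R̄/d₂ = 125.1111 + 3 × 2.9412 / 1.128 = 132.9334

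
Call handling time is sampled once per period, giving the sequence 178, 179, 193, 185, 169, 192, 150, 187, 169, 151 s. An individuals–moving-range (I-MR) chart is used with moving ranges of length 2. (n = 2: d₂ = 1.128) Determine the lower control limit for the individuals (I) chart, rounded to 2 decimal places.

X̄ = (178 + 179 + 193 + 185 + 169 + 192 + 150 + 187 + 169 + 151) / 10 = 175.3000
Moving ranges: 1, 14, 8, 16, 23, 42, 37, 18, 18; M̄R̄ = 177.0000 / 9 = 19.6667
LCL = X̄ − 3·M̄R̄/d₂ = 175.3000 − 3 × 19.6667 / 1.128 = 122.9950

123.00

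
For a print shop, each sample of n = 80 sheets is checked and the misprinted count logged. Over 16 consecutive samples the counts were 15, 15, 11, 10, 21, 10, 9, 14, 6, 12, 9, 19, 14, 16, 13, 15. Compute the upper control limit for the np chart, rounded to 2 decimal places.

p̄ = Σdᵢ / (k·n) = 209 / (16 × 80) = 0.16328
UCL = np̄ + 3·√(np̄(1−p̄)) = 13.0625 + 3 × √(13.0625×0.83672) = 13.0625 + 3 × 3.3060 = 22.9805

22.98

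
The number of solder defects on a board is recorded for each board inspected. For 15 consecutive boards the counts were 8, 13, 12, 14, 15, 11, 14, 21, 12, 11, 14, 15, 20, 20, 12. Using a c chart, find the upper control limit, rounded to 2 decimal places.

c̄ = (8 + 13 + 12 + 14 + 15 + 11 + 14 + 21 + 12 + 11 + 14 + 15 + 20 + 20 + 12) / 15 = 212 / 15 = 14.1333
UCL = c̄ + 3√c̄ = 14.1333 + 3 × √14.1333 = 14.1333 + 3 × 3.7594 = 25.4116

25.41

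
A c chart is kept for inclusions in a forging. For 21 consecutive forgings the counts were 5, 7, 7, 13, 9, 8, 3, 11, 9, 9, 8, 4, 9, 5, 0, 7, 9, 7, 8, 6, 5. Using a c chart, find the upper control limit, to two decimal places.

c̄ = (5 + 7 + 7 + 13 + 9 + 8 + 3 + 11 + 9 + 9 + 8 + 4 + 9 + 5 + 0 + 7 + 9 + 7 + 8 + 6 + 5) / 21 = 149 / 21 = 7.0952
UCL = c̄ + 3√c̄ = 7.0952 + 3 × √7.0952 = 7.0952 + 3 × 2.6637 = 15.0863

15.09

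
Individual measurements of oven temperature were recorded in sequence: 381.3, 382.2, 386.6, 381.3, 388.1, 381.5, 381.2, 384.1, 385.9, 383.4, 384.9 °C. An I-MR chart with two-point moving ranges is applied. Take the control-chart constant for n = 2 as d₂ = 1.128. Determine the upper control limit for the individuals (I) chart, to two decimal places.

X̄ = (381.3 + 382.2 + 386.6 + 381.3 + 388.1 + 381.5 + 381.2 + 384.1 + 385.9 + 383.4 + 384.9) / 11 = 383.6818
Moving ranges: 0.9, 4.4, 5.3, 6.8, 6.6, 0.3, 2.9, 1.8, 2.5, 1.5; M̄R̄ = 33.0000 / 10 = 3.3000
UCL = X̄ + 3·M̄R̄/d₂ = 383.6818 + 3 × 3.3000 / 1.128 = 392.4584

392.46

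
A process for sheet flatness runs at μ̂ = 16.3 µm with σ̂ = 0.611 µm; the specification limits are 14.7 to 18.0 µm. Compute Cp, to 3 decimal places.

0.900

Cp = (USL − LSL) / (6σ̂) = (18.0 − 14.7) / (6 × 0.611) = 3.3000 / 3.6660 = 0.9002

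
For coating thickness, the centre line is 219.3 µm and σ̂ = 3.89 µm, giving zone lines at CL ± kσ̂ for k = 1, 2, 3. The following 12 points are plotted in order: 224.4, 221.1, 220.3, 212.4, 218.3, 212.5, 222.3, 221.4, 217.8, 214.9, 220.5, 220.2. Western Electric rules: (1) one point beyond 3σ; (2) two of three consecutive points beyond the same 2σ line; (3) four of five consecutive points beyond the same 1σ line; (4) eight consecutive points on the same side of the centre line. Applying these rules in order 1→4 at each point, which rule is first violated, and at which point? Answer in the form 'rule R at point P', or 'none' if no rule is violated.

Zone of each point (C = within 1σ̂, B = 1σ̂–2σ̂, A = 2σ̂–3σ̂, * = beyond 3σ̂; sign = side of CL): 1:+B, 2:+C, 3:+C, 4:-B, 5:-C, 6:-B, 7:+C, 8:+C, 9:-C, 10:-B, 11:+C, 12:+C
No rule fires across all 12 points.

none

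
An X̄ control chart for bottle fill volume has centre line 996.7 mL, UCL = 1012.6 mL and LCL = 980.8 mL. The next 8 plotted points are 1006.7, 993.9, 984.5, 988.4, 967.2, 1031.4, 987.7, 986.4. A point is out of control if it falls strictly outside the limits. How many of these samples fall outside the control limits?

Compare each point to [980.8, 1012.6]: sample 5 = 967.2 < LCL; sample 6 = 1031.4 > UCL.

2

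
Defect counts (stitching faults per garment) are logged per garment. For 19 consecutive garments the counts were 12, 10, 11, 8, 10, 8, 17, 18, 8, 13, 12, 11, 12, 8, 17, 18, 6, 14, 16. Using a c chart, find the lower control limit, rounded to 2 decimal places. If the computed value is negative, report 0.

1.64

c̄ = (12 + 10 + 11 + 8 + 10 + 8 + 17 + 18 + 8 + 13 + 12 + 11 + 12 + 8 + 17 + 18 + 6 + 14 + 16) / 19 = 229 / 19 = 12.0526
LCL = c̄ − 3√c̄ = 12.0526 − 3 × 3.4717 = 1.6376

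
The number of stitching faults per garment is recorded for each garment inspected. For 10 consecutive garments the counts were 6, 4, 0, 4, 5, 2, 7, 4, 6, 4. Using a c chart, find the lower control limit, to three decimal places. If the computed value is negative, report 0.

0.000

c̄ = (6 + 4 + 0 + 4 + 5 + 2 + 7 + 4 + 6 + 4) / 10 = 42 / 10 = 4.2000
LCL = c̄ − 3√c̄ = 4.2000 − 3 × 2.0494 = -1.9482 → 0 (cannot be negative)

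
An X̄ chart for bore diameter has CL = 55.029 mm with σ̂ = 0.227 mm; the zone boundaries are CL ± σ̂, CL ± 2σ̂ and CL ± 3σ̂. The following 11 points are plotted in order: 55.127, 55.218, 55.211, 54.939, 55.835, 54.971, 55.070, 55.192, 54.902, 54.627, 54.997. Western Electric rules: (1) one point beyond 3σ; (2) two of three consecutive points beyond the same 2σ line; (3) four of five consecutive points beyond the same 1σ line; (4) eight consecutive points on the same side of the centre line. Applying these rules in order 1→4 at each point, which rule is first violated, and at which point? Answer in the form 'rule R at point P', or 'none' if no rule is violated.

Zone of each point (C = within 1σ̂, B = 1σ̂–2σ̂, A = 2σ̂–3σ̂, * = beyond 3σ̂; sign = side of CL): 1:+C, 2:+C, 3:+C, 4:-C, 5:+*, 6:-C, 7:+C, 8:+C, 9:-C, 10:-B, 11:-C
Rule 1 (one point beyond the 3σ limits) is satisfied at point 5.

rule 1 at point 5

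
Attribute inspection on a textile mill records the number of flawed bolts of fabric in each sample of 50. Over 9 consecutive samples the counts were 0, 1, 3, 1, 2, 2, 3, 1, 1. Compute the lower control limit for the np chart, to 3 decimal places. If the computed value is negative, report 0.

0.000

p̄ = Σdᵢ / (k·n) = 14 / (9 × 50) = 0.03111
LCL = np̄ − 3·√(np̄(1−p̄)) = 1.5556 − 3 × 1.2277 = -2.1274 → 0 (negative, so LCL = 0)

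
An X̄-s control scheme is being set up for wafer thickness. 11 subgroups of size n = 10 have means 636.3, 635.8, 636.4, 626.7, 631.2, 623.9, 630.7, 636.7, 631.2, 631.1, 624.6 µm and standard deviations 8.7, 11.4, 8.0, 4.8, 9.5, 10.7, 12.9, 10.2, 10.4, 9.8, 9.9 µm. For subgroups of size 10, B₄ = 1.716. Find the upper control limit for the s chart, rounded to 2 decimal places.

s̄ = (8.7 + 11.4 + 8.0 + 4.8 + 9.5 + 10.7 + 12.9 + 10.2 + 10.4 + 9.8 + 9.9) / 11 = 9.6636
UCL_s = B₄·s̄ = 1.716 × 9.6636 = 16.5828

16.58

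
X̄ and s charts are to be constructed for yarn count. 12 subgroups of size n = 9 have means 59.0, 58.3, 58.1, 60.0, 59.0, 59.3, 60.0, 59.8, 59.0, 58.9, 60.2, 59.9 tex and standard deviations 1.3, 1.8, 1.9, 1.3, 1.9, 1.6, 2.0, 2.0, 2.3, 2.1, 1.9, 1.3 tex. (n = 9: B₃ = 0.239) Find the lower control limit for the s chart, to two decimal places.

s̄ = (1.3 + 1.8 + 1.9 + 1.3 + 1.9 + 1.6 + 2.0 + 2.0 + 2.3 + 2.1 + 1.9 + 1.3) / 12 = 1.7833
LCL_s = B₃·s̄ = 0.239 × 1.7833 = 0.4262

0.43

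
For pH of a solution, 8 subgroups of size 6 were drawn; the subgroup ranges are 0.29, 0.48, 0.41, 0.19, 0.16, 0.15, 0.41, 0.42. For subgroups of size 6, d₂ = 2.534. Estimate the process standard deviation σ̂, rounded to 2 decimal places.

0.12

R̄ = (0.29 + 0.48 + 0.41 + 0.19 + 0.16 + 0.15 + 0.41 + 0.42) / 8 = 0.3137
σ̂ = R̄ / d₂ = 0.3137 / 2.534 = 0.1238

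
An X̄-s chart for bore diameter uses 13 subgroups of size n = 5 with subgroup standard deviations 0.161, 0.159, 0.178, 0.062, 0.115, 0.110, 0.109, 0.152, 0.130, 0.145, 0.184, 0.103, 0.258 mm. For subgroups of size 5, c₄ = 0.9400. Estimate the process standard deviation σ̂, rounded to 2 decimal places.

0.15

s̄ = (0.161 + 0.159 + 0.178 + 0.062 + 0.115 + 0.110 + 0.109 + 0.152 + 0.130 + 0.145 + 0.184 + 0.103 + 0.258) / 13 = 0.1435
σ̂ = s̄ / c₄ = 0.1435 / 0.9400 = 0.1527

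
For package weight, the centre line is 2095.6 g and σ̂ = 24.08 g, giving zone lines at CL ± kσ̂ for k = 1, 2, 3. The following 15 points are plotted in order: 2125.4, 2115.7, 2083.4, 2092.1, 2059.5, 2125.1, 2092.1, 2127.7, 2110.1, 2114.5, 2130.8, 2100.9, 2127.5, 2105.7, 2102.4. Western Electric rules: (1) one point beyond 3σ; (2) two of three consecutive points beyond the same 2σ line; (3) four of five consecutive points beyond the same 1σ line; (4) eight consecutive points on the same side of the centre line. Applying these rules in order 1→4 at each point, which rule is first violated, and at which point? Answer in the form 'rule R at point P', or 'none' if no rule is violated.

Zone of each point (C = within 1σ̂, B = 1σ̂–2σ̂, A = 2σ̂–3σ̂, * = beyond 3σ̂; sign = side of CL): 1:+B, 2:+C, 3:-C, 4:-C, 5:-B, 6:+B, 7:-C, 8:+B, 9:+C, 10:+C, 11:+B, 12:+C, 13:+B, 14:+C, 15:+C
Rule 4 (eight consecutive points on the same side of the centre line) is satisfied at point 15.

rule 4 at point 15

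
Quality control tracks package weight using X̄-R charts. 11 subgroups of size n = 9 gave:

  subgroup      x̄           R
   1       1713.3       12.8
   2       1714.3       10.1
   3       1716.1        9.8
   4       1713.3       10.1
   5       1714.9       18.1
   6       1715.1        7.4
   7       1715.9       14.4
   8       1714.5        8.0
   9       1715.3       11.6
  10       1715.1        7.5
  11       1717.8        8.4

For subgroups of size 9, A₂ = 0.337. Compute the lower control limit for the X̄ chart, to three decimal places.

X̄̄ = (1713.3 + 1714.3 + 1716.1 + 1713.3 + 1714.9 + 1715.1 + 1715.9 + 1714.5 + 1715.3 + 1715.1 + 1717.8) / 11 = 18865.6000 / 11 = 1715.0545
R̄ = (12.8 + 10.1 + 9.8 + 10.1 + 18.1 + 7.4 + 14.4 + 8.0 + 11.6 + 7.5 + 8.4) / 11 = 118.2000 / 11 = 10.7455
LCL = X̄̄ − A₂·R̄ = 1715.0545 − 0.337 × 10.7455 = 1711.4333

1711.433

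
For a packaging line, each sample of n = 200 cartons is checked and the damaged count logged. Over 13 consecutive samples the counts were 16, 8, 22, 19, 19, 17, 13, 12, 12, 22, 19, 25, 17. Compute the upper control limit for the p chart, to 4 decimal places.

0.1442

p̄ = Σdᵢ / (k·n) = 221 / (13 × 200) = 0.08500
UCL = p̄ + 3·√(p̄(1−p̄)/n) = 0.08500 + 3 × √(0.08500×0.91500/200) = 0.08500 + 3 × 0.01972 = 0.14416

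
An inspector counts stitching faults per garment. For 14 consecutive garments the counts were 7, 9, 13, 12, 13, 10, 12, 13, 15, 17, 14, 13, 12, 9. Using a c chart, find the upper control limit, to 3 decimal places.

c̄ = (7 + 9 + 13 + 12 + 13 + 10 + 12 + 13 + 15 + 17 + 14 + 13 + 12 + 9) / 14 = 169 / 14 = 12.0714
UCL = c̄ + 3√c̄ = 12.0714 + 3 × √12.0714 = 12.0714 + 3 × 3.4744 = 22.4946

22.495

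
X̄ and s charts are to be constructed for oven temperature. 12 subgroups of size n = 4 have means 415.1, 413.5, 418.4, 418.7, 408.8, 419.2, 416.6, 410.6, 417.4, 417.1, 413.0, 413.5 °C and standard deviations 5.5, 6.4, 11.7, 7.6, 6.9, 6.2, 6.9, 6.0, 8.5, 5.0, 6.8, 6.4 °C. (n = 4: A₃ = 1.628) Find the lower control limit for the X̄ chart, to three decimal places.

X̄̄ = (415.1 + 413.5 + 418.4 + 418.7 + 408.8 + 419.2 + 416.6 + 410.6 + 417.4 + 417.1 + 413.0 + 413.5) / 12 = 415.1583
s̄ = (5.5 + 6.4 + 11.7 + 7.6 + 6.9 + 6.2 + 6.9 + 6.0 + 8.5 + 5.0 + 6.8 + 6.4) / 12 = 6.9917
LCL = X̄̄ − A₃·s̄ = 415.1583 − 1.628 × 6.9917 = 403.7759

403.776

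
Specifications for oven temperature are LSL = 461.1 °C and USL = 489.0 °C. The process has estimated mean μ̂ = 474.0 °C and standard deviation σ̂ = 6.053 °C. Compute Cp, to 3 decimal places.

0.768

Cp = (USL − LSL) / (6σ̂) = (489.0 − 461.1) / (6 × 6.053) = 27.9000 / 36.3180 = 0.7682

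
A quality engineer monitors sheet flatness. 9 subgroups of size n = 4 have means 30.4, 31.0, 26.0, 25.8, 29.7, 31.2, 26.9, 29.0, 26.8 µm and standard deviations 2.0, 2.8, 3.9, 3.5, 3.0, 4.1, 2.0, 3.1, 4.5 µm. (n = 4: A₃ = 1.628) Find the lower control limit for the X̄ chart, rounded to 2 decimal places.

23.31

X̄̄ = (30.4 + 31.0 + 26.0 + 25.8 + 29.7 + 31.2 + 26.9 + 29.0 + 26.8) / 9 = 28.5333
s̄ = (2.0 + 2.8 + 3.9 + 3.5 + 3.0 + 4.1 + 2.0 + 3.1 + 4.5) / 9 = 3.2111
LCL = X̄̄ − A₃·s̄ = 28.5333 − 1.628 × 3.2111 = 23.3056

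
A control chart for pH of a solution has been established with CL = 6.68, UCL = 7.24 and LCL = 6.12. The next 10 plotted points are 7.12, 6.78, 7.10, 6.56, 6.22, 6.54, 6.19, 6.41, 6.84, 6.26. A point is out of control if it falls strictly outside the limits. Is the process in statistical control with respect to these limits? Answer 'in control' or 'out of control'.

in control

All 10 points lie within [6.12, 7.24].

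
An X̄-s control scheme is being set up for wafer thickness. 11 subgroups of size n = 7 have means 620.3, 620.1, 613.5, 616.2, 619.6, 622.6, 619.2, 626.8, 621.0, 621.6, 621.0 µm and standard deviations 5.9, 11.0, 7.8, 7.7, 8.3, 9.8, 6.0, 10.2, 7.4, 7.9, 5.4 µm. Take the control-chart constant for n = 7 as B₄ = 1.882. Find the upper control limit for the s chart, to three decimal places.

14.953

s̄ = (5.9 + 11.0 + 7.8 + 7.7 + 8.3 + 9.8 + 6.0 + 10.2 + 7.4 + 7.9 + 5.4) / 11 = 7.9455
UCL_s = B₄·s̄ = 1.882 × 7.9455 = 14.9533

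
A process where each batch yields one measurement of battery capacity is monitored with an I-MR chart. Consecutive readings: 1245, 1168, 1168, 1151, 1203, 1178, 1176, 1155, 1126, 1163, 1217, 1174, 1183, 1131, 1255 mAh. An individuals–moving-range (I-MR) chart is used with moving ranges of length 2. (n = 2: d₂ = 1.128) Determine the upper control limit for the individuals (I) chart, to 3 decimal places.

X̄ = (1245 + 1168 + 1168 + 1151 + 1203 + 1178 + 1176 + 1155 + 1126 + 1163 + 1217 + 1174 + 1183 + 1131 + 1255) / 15 = 1179.5333
Moving ranges: 77, 0, 17, 52, 25, 2, 21, 29, 37, 54, 43, 9, 52, 124; M̄R̄ = 542.0000 / 14 = 38.7143
UCL = X̄ + 3·M̄R̄/d₂ = 1179.5333 + 3 × 38.7143 / 1.128 = 1282.4969

1282.497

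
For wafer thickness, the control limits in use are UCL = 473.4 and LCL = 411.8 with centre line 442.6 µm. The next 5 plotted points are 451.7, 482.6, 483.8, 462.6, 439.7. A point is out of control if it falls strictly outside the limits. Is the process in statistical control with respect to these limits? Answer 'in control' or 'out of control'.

out of control

Compare each point to [411.8, 473.4]: sample 2 = 482.6 > UCL; sample 3 = 483.8 > UCL.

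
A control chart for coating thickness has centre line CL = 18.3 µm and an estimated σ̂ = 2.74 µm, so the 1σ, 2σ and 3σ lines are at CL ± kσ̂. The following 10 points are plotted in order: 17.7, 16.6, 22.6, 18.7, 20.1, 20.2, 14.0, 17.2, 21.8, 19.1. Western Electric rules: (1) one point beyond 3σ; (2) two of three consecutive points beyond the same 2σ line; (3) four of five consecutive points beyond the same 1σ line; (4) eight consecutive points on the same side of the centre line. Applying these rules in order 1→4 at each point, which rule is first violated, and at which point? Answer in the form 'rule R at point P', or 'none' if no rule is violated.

none

Zone of each point (C = within 1σ̂, B = 1σ̂–2σ̂, A = 2σ̂–3σ̂, * = beyond 3σ̂; sign = side of CL): 1:-C, 2:-C, 3:+B, 4:+C, 5:+C, 6:+C, 7:-B, 8:-C, 9:+B, 10:+C
No rule fires across all 10 points.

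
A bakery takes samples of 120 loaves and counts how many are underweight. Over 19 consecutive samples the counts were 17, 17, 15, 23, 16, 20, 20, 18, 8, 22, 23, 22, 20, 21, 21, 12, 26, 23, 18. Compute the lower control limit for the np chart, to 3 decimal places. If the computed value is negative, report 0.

7.042

p̄ = Σdᵢ / (k·n) = 362 / (19 × 120) = 0.15877
LCL = np̄ − 3·√(np̄(1−p̄)) = 19.0526 − 3 × 4.0034 = 7.0423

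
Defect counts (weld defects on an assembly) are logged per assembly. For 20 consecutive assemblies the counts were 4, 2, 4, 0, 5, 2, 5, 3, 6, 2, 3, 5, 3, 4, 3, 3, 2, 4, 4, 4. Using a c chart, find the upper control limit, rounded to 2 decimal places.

c̄ = (4 + 2 + 4 + 0 + 5 + 2 + 5 + 3 + 6 + 2 + 3 + 5 + 3 + 4 + 3 + 3 + 2 + 4 + 4 + 4) / 20 = 68 / 20 = 3.4000
UCL = c̄ + 3√c̄ = 3.4000 + 3 × √3.4000 = 3.4000 + 3 × 1.8439 = 8.9317

8.93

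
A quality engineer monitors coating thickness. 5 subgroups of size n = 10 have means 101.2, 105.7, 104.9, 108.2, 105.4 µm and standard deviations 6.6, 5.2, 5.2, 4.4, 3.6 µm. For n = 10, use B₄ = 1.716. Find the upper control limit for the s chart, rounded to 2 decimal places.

8.58

s̄ = (6.6 + 5.2 + 5.2 + 4.4 + 3.6) / 5 = 5.0000
UCL_s = B₄·s̄ = 1.716 × 5.0000 = 8.5800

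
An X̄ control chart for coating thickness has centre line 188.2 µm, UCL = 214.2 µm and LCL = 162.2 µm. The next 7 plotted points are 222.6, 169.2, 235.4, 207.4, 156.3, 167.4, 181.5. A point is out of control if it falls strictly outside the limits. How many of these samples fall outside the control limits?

3

Compare each point to [162.2, 214.2]: sample 1 = 222.6 > UCL; sample 3 = 235.4 > UCL; sample 5 = 156.3 < LCL.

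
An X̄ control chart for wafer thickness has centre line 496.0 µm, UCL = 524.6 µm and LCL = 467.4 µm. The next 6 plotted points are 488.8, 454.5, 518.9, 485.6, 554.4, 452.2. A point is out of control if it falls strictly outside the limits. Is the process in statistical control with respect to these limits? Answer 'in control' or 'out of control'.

Compare each point to [467.4, 524.6]: sample 2 = 454.5 < LCL; sample 5 = 554.4 > UCL; sample 6 = 452.2 < LCL.

out of control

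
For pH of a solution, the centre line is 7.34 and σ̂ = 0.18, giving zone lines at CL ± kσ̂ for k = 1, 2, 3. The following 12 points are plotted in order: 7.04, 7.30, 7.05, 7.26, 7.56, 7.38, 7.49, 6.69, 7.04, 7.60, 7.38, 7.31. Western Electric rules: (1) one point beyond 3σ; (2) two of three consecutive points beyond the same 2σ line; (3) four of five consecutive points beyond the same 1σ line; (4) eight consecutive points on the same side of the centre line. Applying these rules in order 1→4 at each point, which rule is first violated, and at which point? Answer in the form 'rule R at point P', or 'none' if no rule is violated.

rule 1 at point 8

Zone of each point (C = within 1σ̂, B = 1σ̂–2σ̂, A = 2σ̂–3σ̂, * = beyond 3σ̂; sign = side of CL): 1:-B, 2:-C, 3:-B, 4:-C, 5:+B, 6:+C, 7:+C, 8:-*, 9:-B, 10:+B, 11:+C, 12:-C
Rule 1 (one point beyond the 3σ limits) is satisfied at point 8.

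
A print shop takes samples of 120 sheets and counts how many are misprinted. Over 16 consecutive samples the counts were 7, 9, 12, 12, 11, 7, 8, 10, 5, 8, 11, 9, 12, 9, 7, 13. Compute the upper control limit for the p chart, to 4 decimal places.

p̄ = Σdᵢ / (k·n) = 150 / (16 × 120) = 0.07812
UCL = p̄ + 3·√(p̄(1−p̄)/n) = 0.07812 + 3 × √(0.07812×0.92188/120) = 0.07812 + 3 × 0.02450 = 0.15162

0.1516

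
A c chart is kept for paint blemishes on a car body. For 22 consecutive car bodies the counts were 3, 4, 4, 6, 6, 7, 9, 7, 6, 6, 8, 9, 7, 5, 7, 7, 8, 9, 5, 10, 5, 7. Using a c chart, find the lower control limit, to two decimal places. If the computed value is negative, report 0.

0.00

c̄ = (3 + 4 + 4 + 6 + 6 + 7 + 9 + 7 + 6 + 6 + 8 + 9 + 7 + 5 + 7 + 7 + 8 + 9 + 5 + 10 + 5 + 7) / 22 = 145 / 22 = 6.5909
LCL = c̄ − 3√c̄ = 6.5909 − 3 × 2.5673 = -1.1109 → 0 (cannot be negative)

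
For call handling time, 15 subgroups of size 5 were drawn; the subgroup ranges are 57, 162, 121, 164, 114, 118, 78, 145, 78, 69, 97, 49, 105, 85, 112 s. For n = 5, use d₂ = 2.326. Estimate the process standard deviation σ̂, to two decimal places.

R̄ = (57 + 162 + 121 + 164 + 114 + 118 + 78 + 145 + 78 + 69 + 97 + 49 + 105 + 85 + 112) / 15 = 103.6000
σ̂ = R̄ / d₂ = 103.6000 / 2.326 = 44.5400

44.54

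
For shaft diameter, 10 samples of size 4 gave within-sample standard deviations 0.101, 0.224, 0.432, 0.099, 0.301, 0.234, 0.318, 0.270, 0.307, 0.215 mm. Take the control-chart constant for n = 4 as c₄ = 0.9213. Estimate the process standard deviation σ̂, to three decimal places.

0.271

s̄ = (0.101 + 0.224 + 0.432 + 0.099 + 0.301 + 0.234 + 0.318 + 0.270 + 0.307 + 0.215) / 10 = 0.2501
σ̂ = s̄ / c₄ = 0.2501 / 0.9213 = 0.2715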